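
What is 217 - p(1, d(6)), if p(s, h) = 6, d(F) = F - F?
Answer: 211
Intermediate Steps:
d(F) = 0
217 - p(1, d(6)) = 217 - 1*6 = 217 - 6 = 211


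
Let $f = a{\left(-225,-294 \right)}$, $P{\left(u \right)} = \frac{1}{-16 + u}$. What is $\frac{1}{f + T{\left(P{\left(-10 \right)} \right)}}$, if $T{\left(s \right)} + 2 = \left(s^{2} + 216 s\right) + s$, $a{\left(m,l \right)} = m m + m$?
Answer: $\frac{676}{34063407} \approx 1.9845 \cdot 10^{-5}$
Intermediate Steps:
$a{\left(m,l \right)} = m + m^{2}$ ($a{\left(m,l \right)} = m^{2} + m = m + m^{2}$)
$f = 50400$ ($f = - 225 \left(1 - 225\right) = \left(-225\right) \left(-224\right) = 50400$)
$T{\left(s \right)} = -2 + s^{2} + 217 s$ ($T{\left(s \right)} = -2 + \left(\left(s^{2} + 216 s\right) + s\right) = -2 + \left(s^{2} + 217 s\right) = -2 + s^{2} + 217 s$)
$\frac{1}{f + T{\left(P{\left(-10 \right)} \right)}} = \frac{1}{50400 + \left(-2 + \left(\frac{1}{-16 - 10}\right)^{2} + \frac{217}{-16 - 10}\right)} = \frac{1}{50400 + \left(-2 + \left(\frac{1}{-26}\right)^{2} + \frac{217}{-26}\right)} = \frac{1}{50400 + \left(-2 + \left(- \frac{1}{26}\right)^{2} + 217 \left(- \frac{1}{26}\right)\right)} = \frac{1}{50400 - \frac{6993}{676}} = \frac{1}{\frac{34063407}{676}} = \frac{676}{34063407}$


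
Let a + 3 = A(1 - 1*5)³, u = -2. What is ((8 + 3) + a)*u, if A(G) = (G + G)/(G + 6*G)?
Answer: -5504/343 ≈ -16.047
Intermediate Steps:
A(G) = 2/7 (A(G) = (2*G)/((7*G)) = (2*G)*(1/(7*G)) = 2/7)
a = -1021/343 (a = -3 + (2/7)³ = -3 + 8/343 = -1021/343 ≈ -2.9767)
((8 + 3) + a)*u = ((8 + 3) - 1021/343)*(-2) = (11 - 1021/343)*(-2) = (2752/343)*(-2) = -5504/343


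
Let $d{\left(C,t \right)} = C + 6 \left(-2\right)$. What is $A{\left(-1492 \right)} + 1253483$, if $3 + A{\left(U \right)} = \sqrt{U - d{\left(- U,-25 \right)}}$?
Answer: $1253480 + 2 i \sqrt{743} \approx 1.2535 \cdot 10^{6} + 54.516 i$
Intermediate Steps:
$d{\left(C,t \right)} = -12 + C$ ($d{\left(C,t \right)} = C - 12 = -12 + C$)
$A{\left(U \right)} = -3 + \sqrt{12 + 2 U}$ ($A{\left(U \right)} = -3 + \sqrt{U - \left(-12 - U\right)} = -3 + \sqrt{U + \left(12 + U\right)} = -3 + \sqrt{12 + 2 U}$)
$A{\left(-1492 \right)} + 1253483 = \left(-3 + \sqrt{12 + 2 \left(-1492\right)}\right) + 1253483 = \left(-3 + \sqrt{12 - 2984}\right) + 1253483 = \left(-3 + \sqrt{-2972}\right) + 1253483 = \left(-3 + 2 i \sqrt{743}\right) + 1253483 = 1253480 + 2 i \sqrt{743}$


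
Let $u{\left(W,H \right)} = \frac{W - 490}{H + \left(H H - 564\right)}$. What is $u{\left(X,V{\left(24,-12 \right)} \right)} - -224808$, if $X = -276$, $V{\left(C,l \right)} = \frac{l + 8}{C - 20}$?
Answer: $\frac{63396239}{282} \approx 2.2481 \cdot 10^{5}$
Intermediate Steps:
$V{\left(C,l \right)} = \frac{8 + l}{-20 + C}$
$u{\left(W,H \right)} = \frac{-490 + W}{-564 + H + H^{2}}$ ($u{\left(W,H \right)} = \frac{-490 + W}{H + \left(H^{2} - 564\right)} = \frac{-490 + W}{H + \left(-564 + H^{2}\right)} = \frac{-490 + W}{-564 + H + H^{2}}$)
$u{\left(X,V{\left(24,-12 \right)} \right)} - -224808 = \frac{-490 - 276}{-564 + \frac{8 - 12}{-20 + 24} + \left(\frac{8 - 12}{-20 + 24}\right)^{2}} - -224808 = \frac{1}{-564 + \frac{1}{4} \left(-4\right) + \left(\frac{1}{4} \left(-4\right)\right)^{2}} \left(-766\right) + 224808 = \frac{1}{-564 - 1 + \left(-1\right)^{2}} \left(-766\right) + 224808 = \frac{1}{-564 - 1 + 1} \left(-766\right) + 224808 = \frac{1}{-564} \left(-766\right) + 224808 = \left(- \frac{1}{564}\right) \left(-766\right) + 224808 = \frac{383}{282} + 224808 = \frac{63396239}{282}$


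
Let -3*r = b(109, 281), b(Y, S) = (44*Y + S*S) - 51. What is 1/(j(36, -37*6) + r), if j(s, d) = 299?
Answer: -1/27603 ≈ -3.6228e-5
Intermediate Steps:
b(Y, S) = -51 + S**2 + 44*Y (b(Y, S) = (44*Y + S**2) - 51 = (S**2 + 44*Y) - 51 = -51 + S**2 + 44*Y)
r = -27902 (r = -(-51 + 281**2 + 44*109)/3 = -(-51 + 78961 + 4796)/3 = -1/3*83706 = -27902)
1/(j(36, -37*6) + r) = 1/(299 - 27902) = 1/(-27603) = -1/27603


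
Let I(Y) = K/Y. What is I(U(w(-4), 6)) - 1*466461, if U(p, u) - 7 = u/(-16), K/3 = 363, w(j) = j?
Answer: -24713721/53 ≈ -4.6630e+5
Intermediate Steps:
K = 1089 (K = 3*363 = 1089)
U(p, u) = 7 - u/16 (U(p, u) = 7 + u/(-16) = 7 + u*(-1/16) = 7 - u/16)
I(Y) = 1089/Y
I(U(w(-4), 6)) - 1*466461 = 1089/(7 - 1/16*6) - 1*466461 = 1089/(7 - 3/8) - 466461 = 1089/(53/8) - 466461 = 1089*(8/53) - 466461 = 8712/53 - 466461 = -24713721/53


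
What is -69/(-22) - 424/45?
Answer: -6223/990 ≈ -6.2859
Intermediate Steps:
-69/(-22) - 424/45 = -69*(-1/22) - 424*1/45 = 69/22 - 424/45 = -6223/990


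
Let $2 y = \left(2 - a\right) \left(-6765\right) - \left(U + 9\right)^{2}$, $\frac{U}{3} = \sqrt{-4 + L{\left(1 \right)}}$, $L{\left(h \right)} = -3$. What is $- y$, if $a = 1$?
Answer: $\frac{6783}{2} + 27 i \sqrt{7} \approx 3391.5 + 71.435 i$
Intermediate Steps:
$U = 3 i \sqrt{7}$ ($U = 3 \sqrt{-4 - 3} = 3 \sqrt{-7} = 3 i \sqrt{7} \approx 7.9373 i$)
$y = - \frac{6765}{2} - \frac{\left(9 + 3 i \sqrt{7}\right)^{2}}{2}$ ($y = \frac{\left(2 - 1\right) \left(-6765\right) - \left(3 i \sqrt{7} + 9\right)^{2}}{2} = \frac{\left(2 - 1\right) \left(-6765\right) - \left(9 + 3 i \sqrt{7}\right)^{2}}{2} = \frac{1 \left(-6765\right) - \left(9 + 3 i \sqrt{7}\right)^{2}}{2} = \frac{-6765 - \left(9 + 3 i \sqrt{7}\right)^{2}}{2} = - \frac{6765}{2} - \frac{\left(9 + 3 i \sqrt{7}\right)^{2}}{2} \approx -3391.5 - 71.435 i$)
$- y = - (- \frac{6783}{2} - 27 i \sqrt{7}) = \frac{6783}{2} + 27 i \sqrt{7}$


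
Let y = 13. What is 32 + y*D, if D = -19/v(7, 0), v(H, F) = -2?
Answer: 311/2 ≈ 155.50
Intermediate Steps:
D = 19/2 (D = -19/(-2) = -19*(-½) = 19/2 ≈ 9.5000)
32 + y*D = 32 + 13*(19/2) = 32 + 247/2 = 311/2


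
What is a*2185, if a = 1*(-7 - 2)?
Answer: -19665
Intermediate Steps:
a = -9 (a = 1*(-9) = -9)
a*2185 = -9*2185 = -19665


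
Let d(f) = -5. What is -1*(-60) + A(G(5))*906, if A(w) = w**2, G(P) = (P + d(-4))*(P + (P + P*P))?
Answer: 60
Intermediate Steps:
G(P) = (-5 + P)*(P**2 + 2*P) (G(P) = (P - 5)*(P + (P + P*P)) = (-5 + P)*(P + (P + P**2)) = (-5 + P)*(P**2 + 2*P))
-1*(-60) + A(G(5))*906 = -1*(-60) + (5*(-10 + 5**2 - 3*5))**2*906 = 60 + (5*(-10 + 25 - 15))**2*906 = 60 + (5*0)**2*906 = 60 + 0**2*906 = 60 + 0*906 = 60 + 0 = 60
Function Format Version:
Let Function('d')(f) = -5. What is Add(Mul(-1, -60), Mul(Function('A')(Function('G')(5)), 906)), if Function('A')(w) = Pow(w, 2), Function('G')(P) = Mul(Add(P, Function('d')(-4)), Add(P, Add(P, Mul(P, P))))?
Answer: 60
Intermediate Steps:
Function('G')(P) = Mul(Add(-5, P), Add(Pow(P, 2), Mul(2, P))) (Function('G')(P) = Mul(Add(P, -5), Add(P, Add(P, Mul(P, P)))) = Mul(Add(-5, P), Add(P, Add(P, Pow(P, 2)))) = Mul(Add(-5, P), Add(Pow(P, 2), Mul(2, P))))
Add(Mul(-1, -60), Mul(Function('A')(Function('G')(5)), 906)) = Add(Mul(-1, -60), Mul(Pow(Mul(5, Add(-10, Pow(5, 2), Mul(-3, 5))), 2), 906)) = Add(60, Mul(Pow(Mul(5, Add(-10, 25, -15)), 2), 906)) = Add(60, Mul(Pow(Mul(5, 0), 2), 906)) = Add(60, Mul(Pow(0, 2), 906)) = Add(60, Mul(0, 906)) = Add(60, 0) = 60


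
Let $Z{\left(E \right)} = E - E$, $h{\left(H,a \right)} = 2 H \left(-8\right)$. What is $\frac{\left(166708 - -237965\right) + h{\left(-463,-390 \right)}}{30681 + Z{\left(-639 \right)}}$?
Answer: $\frac{412081}{30681} \approx 13.431$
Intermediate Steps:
$h{\left(H,a \right)} = - 16 H$
$Z{\left(E \right)} = 0$
$\frac{\left(166708 - -237965\right) + h{\left(-463,-390 \right)}}{30681 + Z{\left(-639 \right)}} = \frac{\left(166708 - -237965\right) - -7408}{30681 + 0} = \frac{\left(166708 + 237965\right) + 7408}{30681} = \left(404673 + 7408\right) \frac{1}{30681} = 412081 \cdot \frac{1}{30681} = \frac{412081}{30681}$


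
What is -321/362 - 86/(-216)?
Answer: -9551/19548 ≈ -0.48859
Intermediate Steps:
-321/362 - 86/(-216) = -321*1/362 - 86*(-1/216) = -321/362 + 43/108 = -9551/19548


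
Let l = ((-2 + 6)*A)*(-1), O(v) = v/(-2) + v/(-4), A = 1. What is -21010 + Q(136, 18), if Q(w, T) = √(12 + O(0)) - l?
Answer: -21006 + 2*√3 ≈ -21003.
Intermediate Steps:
O(v) = -3*v/4 (O(v) = v*(-½) + v*(-¼) = -v/2 - v/4 = -3*v/4)
l = -4 (l = ((-2 + 6)*1)*(-1) = (4*1)*(-1) = 4*(-1) = -4)
Q(w, T) = 4 + 2*√3 (Q(w, T) = √(12 - ¾*0) - 1*(-4) = √(12 + 0) + 4 = √12 + 4 = 2*√3 + 4 = 4 + 2*√3)
-21010 + Q(136, 18) = -21010 + (4 + 2*√3) = -21006 + 2*√3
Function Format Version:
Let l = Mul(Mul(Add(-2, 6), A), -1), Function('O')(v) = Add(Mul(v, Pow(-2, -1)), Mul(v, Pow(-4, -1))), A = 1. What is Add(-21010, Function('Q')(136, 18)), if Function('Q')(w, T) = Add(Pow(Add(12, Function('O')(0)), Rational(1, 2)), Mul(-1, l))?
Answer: Add(-21006, Mul(2, Pow(3, Rational(1, 2)))) ≈ -21003.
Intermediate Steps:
Function('O')(v) = Mul(Rational(-3, 4), v) (Function('O')(v) = Add(Mul(v, Rational(-1, 2)), Mul(v, Rational(-1, 4))) = Add(Mul(Rational(-1, 2), v), Mul(Rational(-1, 4), v)) = Mul(Rational(-3, 4), v))
l = -4 (l = Mul(Mul(Add(-2, 6), 1), -1) = Mul(Mul(4, 1), -1) = Mul(4, -1) = -4)
Function('Q')(w, T) = Add(4, Mul(2, Pow(3, Rational(1, 2)))) (Function('Q')(w, T) = Add(Pow(Add(12, Mul(Rational(-3, 4), 0)), Rational(1, 2)), Mul(-1, -4)) = Add(Pow(Add(12, 0), Rational(1, 2)), 4) = Add(Pow(12, Rational(1, 2)), 4) = Add(Mul(2, Pow(3, Rational(1, 2))), 4) = Add(4, Mul(2, Pow(3, Rational(1, 2)))))
Add(-21010, Function('Q')(136, 18)) = Add(-21010, Add(4, Mul(2, Pow(3, Rational(1, 2))))) = Add(-21006, Mul(2, Pow(3, Rational(1, 2))))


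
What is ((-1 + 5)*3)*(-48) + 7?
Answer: -569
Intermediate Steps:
((-1 + 5)*3)*(-48) + 7 = (4*3)*(-48) + 7 = 12*(-48) + 7 = -576 + 7 = -569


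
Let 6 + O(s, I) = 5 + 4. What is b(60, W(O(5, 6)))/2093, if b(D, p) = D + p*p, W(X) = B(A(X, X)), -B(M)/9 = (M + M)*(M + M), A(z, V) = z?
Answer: 105036/2093 ≈ 50.184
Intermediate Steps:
O(s, I) = 3 (O(s, I) = -6 + (5 + 4) = -6 + 9 = 3)
B(M) = -36*M² (B(M) = -9*(M + M)*(M + M) = -9*2*M*2*M = -36*M²)
W(X) = -36*X²
b(D, p) = D + p²
b(60, W(O(5, 6)))/2093 = (60 + (-36*3²)²)/2093 = (60 + (-36*9)²)*(1/2093) = (60 + (-324)²)*(1/2093) = (60 + 104976)*(1/2093) = 105036*(1/2093) = 105036/2093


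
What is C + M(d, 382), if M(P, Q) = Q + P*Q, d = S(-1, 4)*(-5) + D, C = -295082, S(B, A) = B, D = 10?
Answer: -288970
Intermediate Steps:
d = 15 (d = -1*(-5) + 10 = 5 + 10 = 15)
C + M(d, 382) = -295082 + 382*(1 + 15) = -295082 + 382*16 = -295082 + 6112 = -288970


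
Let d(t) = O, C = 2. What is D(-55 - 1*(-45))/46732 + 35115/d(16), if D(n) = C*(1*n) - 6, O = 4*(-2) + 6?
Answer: -205124279/11683 ≈ -17558.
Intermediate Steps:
O = -2 (O = -8 + 6 = -2)
d(t) = -2
D(n) = -6 + 2*n (D(n) = 2*(1*n) - 6 = 2*n - 6 = -6 + 2*n)
D(-55 - 1*(-45))/46732 + 35115/d(16) = (-6 + 2*(-55 - 1*(-45)))/46732 + 35115/(-2) = (-6 + 2*(-55 + 45))*(1/46732) + 35115*(-½) = (-6 + 2*(-10))*(1/46732) - 35115/2 = (-6 - 20)*(1/46732) - 35115/2 = -26*1/46732 - 35115/2 = -13/23366 - 35115/2 = -205124279/11683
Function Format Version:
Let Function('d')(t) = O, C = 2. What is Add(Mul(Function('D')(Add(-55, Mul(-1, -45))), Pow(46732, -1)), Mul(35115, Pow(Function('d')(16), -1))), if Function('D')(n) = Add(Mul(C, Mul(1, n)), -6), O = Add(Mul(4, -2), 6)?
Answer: Rational(-205124279, 11683) ≈ -17558.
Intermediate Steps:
O = -2 (O = Add(-8, 6) = -2)
Function('d')(t) = -2
Function('D')(n) = Add(-6, Mul(2, n)) (Function('D')(n) = Add(Mul(2, Mul(1, n)), -6) = Add(Mul(2, n), -6) = Add(-6, Mul(2, n)))
Add(Mul(Function('D')(Add(-55, Mul(-1, -45))), Pow(46732, -1)), Mul(35115, Pow(Function('d')(16), -1))) = Add(Mul(Add(-6, Mul(2, Add(-55, Mul(-1, -45)))), Pow(46732, -1)), Mul(35115, Pow(-2, -1))) = Add(Mul(Add(-6, Mul(2, Add(-55, 45))), Rational(1, 46732)), Mul(35115, Rational(-1, 2))) = Add(Mul(Add(-6, Mul(2, -10)), Rational(1, 46732)), Rational(-35115, 2)) = Add(Mul(Add(-6, -20), Rational(1, 46732)), Rational(-35115, 2)) = Add(Mul(-26, Rational(1, 46732)), Rational(-35115, 2)) = Add(Rational(-13, 23366), Rational(-35115, 2)) = Rational(-205124279, 11683)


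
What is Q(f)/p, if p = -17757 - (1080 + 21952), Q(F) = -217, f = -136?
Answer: 31/5827 ≈ 0.0053201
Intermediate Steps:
p = -40789 (p = -17757 - 1*23032 = -17757 - 23032 = -40789)
Q(f)/p = -217/(-40789) = -217*(-1/40789) = 31/5827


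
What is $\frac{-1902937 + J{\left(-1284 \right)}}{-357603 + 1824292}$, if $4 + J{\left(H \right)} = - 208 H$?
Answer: $- \frac{1635869}{1466689} \approx -1.1153$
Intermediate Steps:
$J{\left(H \right)} = -4 - 208 H$
$\frac{-1902937 + J{\left(-1284 \right)}}{-357603 + 1824292} = \frac{-1902937 - -267068}{-357603 + 1824292} = \frac{-1902937 + \left(-4 + 267072\right)}{1466689} = \left(-1902937 + 267068\right) \frac{1}{1466689} = \left(-1635869\right) \frac{1}{1466689} = - \frac{1635869}{1466689}$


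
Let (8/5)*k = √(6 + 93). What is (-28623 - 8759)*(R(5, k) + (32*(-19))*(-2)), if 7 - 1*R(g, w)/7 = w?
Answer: -47288230 + 1962555*√11/4 ≈ -4.5661e+7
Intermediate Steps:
k = 15*√11/8 (k = 5*√(6 + 93)/8 = 5*√99/8 = 5*(3*√11)/8 = 15*√11/8 ≈ 6.2187)
R(g, w) = 49 - 7*w
(-28623 - 8759)*(R(5, k) + (32*(-19))*(-2)) = (-28623 - 8759)*((49 - 105*√11/8) + (32*(-19))*(-2)) = -37382*((49 - 105*√11/8) - 608*(-2)) = -37382*((49 - 105*√11/8) + 1216) = -37382*(1265 - 105*√11/8) = -47288230 + 1962555*√11/4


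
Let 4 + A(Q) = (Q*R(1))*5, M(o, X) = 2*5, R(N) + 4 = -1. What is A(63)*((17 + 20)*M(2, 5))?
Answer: -584230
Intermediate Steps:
R(N) = -5 (R(N) = -4 - 1 = -5)
M(o, X) = 10
A(Q) = -4 - 25*Q (A(Q) = -4 + (Q*(-5))*5 = -4 - 5*Q*5 = -4 - 25*Q)
A(63)*((17 + 20)*M(2, 5)) = (-4 - 25*63)*((17 + 20)*10) = (-4 - 1575)*(37*10) = -1579*370 = -584230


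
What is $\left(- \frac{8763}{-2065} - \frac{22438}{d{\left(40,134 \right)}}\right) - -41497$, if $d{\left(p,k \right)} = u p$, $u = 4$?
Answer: $\frac{1366567641}{33040} \approx 41361.0$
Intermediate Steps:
$d{\left(p,k \right)} = 4 p$
$\left(- \frac{8763}{-2065} - \frac{22438}{d{\left(40,134 \right)}}\right) - -41497 = \left(- \frac{8763}{-2065} - \frac{22438}{4 \cdot 40}\right) - -41497 = \left(\left(-8763\right) \left(- \frac{1}{2065}\right) - \frac{22438}{160}\right) + 41497 = \left(\frac{8763}{2065} - \frac{11219}{80}\right) + 41497 = - \frac{4493239}{33040} + 41497 = \frac{1366567641}{33040}$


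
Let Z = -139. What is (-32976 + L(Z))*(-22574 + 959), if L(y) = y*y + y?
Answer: 298157310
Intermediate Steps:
L(y) = y + y**2 (L(y) = y**2 + y = y + y**2)
(-32976 + L(Z))*(-22574 + 959) = (-32976 - 139*(1 - 139))*(-22574 + 959) = (-32976 - 139*(-138))*(-21615) = (-32976 + 19182)*(-21615) = -13794*(-21615) = 298157310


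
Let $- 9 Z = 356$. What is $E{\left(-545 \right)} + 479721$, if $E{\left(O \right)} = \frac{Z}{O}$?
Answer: $\frac{2353031861}{4905} \approx 4.7972 \cdot 10^{5}$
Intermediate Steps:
$Z = - \frac{356}{9}$ ($Z = \left(- \frac{1}{9}\right) 356 = - \frac{356}{9} \approx -39.556$)
$E{\left(O \right)} = - \frac{356}{9 O}$
$E{\left(-545 \right)} + 479721 = - \frac{356}{9 \left(-545\right)} + 479721 = \left(- \frac{356}{9}\right) \left(- \frac{1}{545}\right) + 479721 = \frac{356}{4905} + 479721 = \frac{2353031861}{4905}$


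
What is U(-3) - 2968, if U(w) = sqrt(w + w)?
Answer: -2968 + I*sqrt(6) ≈ -2968.0 + 2.4495*I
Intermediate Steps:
U(w) = sqrt(2)*sqrt(w) (U(w) = sqrt(2*w) = sqrt(2)*sqrt(w))
U(-3) - 2968 = sqrt(2)*sqrt(-3) - 2968 = sqrt(2)*(I*sqrt(3)) - 2968 = I*sqrt(6) - 2968 = -2968 + I*sqrt(6)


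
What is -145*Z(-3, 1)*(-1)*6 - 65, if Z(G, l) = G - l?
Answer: -3545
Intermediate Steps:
-145*Z(-3, 1)*(-1)*6 - 65 = -145*(-3 - 1*1)*(-1)*6 - 65 = -145*(-3 - 1)*(-1)*6 - 65 = -145*(-4*(-1))*6 - 65 = -580*6 - 65 = -145*24 - 65 = -3480 - 65 = -3545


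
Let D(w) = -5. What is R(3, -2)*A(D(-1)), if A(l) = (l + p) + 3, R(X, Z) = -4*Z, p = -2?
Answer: -32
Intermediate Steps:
A(l) = 1 + l (A(l) = (l - 2) + 3 = (-2 + l) + 3 = 1 + l)
R(3, -2)*A(D(-1)) = (-4*(-2))*(1 - 5) = 8*(-4) = -32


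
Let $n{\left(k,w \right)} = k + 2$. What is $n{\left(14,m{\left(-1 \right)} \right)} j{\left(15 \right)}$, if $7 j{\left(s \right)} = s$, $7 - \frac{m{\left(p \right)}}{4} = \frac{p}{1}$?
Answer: $\frac{240}{7} \approx 34.286$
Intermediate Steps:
$m{\left(p \right)} = 28 - 4 p$ ($m{\left(p \right)} = 28 - 4 \frac{p}{1} = 28 - 4 p 1 = 28 - 4 p$)
$j{\left(s \right)} = \frac{s}{7}$
$n{\left(k,w \right)} = 2 + k$
$n{\left(14,m{\left(-1 \right)} \right)} j{\left(15 \right)} = \left(2 + 14\right) \frac{1}{7} \cdot 15 = 16 \cdot \frac{15}{7} = \frac{240}{7}$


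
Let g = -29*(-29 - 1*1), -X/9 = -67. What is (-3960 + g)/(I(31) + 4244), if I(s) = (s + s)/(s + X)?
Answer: -979530/1345379 ≈ -0.72807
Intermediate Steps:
X = 603 (X = -9*(-67) = 603)
g = 870 (g = -29*(-29 - 1) = -29*(-30) = 870)
I(s) = 2*s/(603 + s) (I(s) = (s + s)/(s + 603) = (2*s)/(603 + s) = 2*s/(603 + s))
(-3960 + g)/(I(31) + 4244) = (-3960 + 870)/(2*31/(603 + 31) + 4244) = -3090/(2*31/634 + 4244) = -3090/(2*31*(1/634) + 4244) = -3090/(31/317 + 4244) = -3090/1345379/317 = -3090*317/1345379 = -979530/1345379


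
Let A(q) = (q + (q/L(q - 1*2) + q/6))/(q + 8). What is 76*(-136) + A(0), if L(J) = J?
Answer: -10336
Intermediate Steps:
A(q) = (7*q/6 + q/(-2 + q))/(8 + q) (A(q) = (q + (q/(q - 1*2) + q/6))/(q + 8) = (q + (q/(q - 2) + q*(1/6)))/(8 + q) = (q + (q/(-2 + q) + q/6))/(8 + q) = (q + (q/6 + q/(-2 + q)))/(8 + q) = (7*q/6 + q/(-2 + q))/(8 + q))
76*(-136) + A(0) = 76*(-136) + (1/6)*0*(-8 + 7*0)/((-2 + 0)*(8 + 0)) = -10336 + (1/6)*0*(-8 + 0)/(-2*8) = -10336 + (1/6)*0*(-1/2)*(1/8)*(-8) = -10336 + 0 = -10336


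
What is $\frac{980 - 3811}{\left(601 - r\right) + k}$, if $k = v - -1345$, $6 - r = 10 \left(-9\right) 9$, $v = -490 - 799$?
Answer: $\frac{2831}{159} \approx 17.805$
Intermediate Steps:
$v = -1289$ ($v = -490 - 799 = -1289$)
$r = 816$ ($r = 6 - 10 \left(-9\right) 9 = 6 - \left(-90\right) 9 = 6 - -810 = 6 + 810 = 816$)
$k = 56$ ($k = -1289 - -1345 = -1289 + 1345 = 56$)
$\frac{980 - 3811}{\left(601 - r\right) + k} = \frac{980 - 3811}{\left(601 - 816\right) + 56} = - \frac{2831}{\left(601 - 816\right) + 56} = - \frac{2831}{-215 + 56} = - \frac{2831}{-159} = \left(-2831\right) \left(- \frac{1}{159}\right) = \frac{2831}{159}$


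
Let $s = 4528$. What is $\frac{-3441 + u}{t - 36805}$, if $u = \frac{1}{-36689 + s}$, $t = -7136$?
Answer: $\frac{110666002}{1413186501} \approx 0.07831$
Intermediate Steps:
$u = - \frac{1}{32161}$ ($u = \frac{1}{-36689 + 4528} = \frac{1}{-32161} = - \frac{1}{32161} \approx -3.1094 \cdot 10^{-5}$)
$\frac{-3441 + u}{t - 36805} = \frac{-3441 - \frac{1}{32161}}{-7136 - 36805} = - \frac{110666002}{32161 \left(-43941\right)} = \left(- \frac{110666002}{32161}\right) \left(- \frac{1}{43941}\right) = \frac{110666002}{1413186501}$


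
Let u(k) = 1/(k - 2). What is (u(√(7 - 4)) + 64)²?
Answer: 3847 - 124*√3 ≈ 3632.2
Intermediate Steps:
u(k) = 1/(-2 + k)
(u(√(7 - 4)) + 64)² = (1/(-2 + √(7 - 4)) + 64)² = (1/(-2 + √3) + 64)² = (64 + 1/(-2 + √3))²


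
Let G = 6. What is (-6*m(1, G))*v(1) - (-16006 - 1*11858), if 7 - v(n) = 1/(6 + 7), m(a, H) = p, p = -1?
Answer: 362772/13 ≈ 27906.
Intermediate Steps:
m(a, H) = -1
v(n) = 90/13 (v(n) = 7 - 1/(6 + 7) = 7 - 1/13 = 90/13)
(-6*m(1, G))*v(1) - (-16006 - 1*11858) = -6*(-1)*(90/13) - (-16006 - 1*11858) = 6*(90/13) - (-16006 - 11858) = 540/13 - 1*(-27864) = 540/13 + 27864 = 362772/13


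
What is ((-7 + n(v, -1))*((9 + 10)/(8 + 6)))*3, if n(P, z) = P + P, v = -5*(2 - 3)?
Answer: 171/14 ≈ 12.214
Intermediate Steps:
v = 5 (v = -5*(-1) = 5)
n(P, z) = 2*P
((-7 + n(v, -1))*((9 + 10)/(8 + 6)))*3 = ((-7 + 2*5)*((9 + 10)/(8 + 6)))*3 = ((-7 + 10)*(19/14))*3 = (3*(19*(1/14)))*3 = (3*(19/14))*3 = (57/14)*3 = 171/14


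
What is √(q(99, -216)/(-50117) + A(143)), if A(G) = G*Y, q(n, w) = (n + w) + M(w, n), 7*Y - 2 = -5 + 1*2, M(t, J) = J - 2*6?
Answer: I*√2514151730699/350819 ≈ 4.5197*I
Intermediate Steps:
M(t, J) = -12 + J (M(t, J) = J - 12 = -12 + J)
Y = -⅐ (Y = 2/7 + (-5 + 1*2)/7 = 2/7 + (-5 + 2)/7 = 2/7 + (⅐)*(-3) = 2/7 - 3/7 = -⅐ ≈ -0.14286)
q(n, w) = -12 + w + 2*n (q(n, w) = (n + w) + (-12 + n) = -12 + w + 2*n)
A(G) = -G/7 (A(G) = G*(-⅐) = -G/7)
√(q(99, -216)/(-50117) + A(143)) = √((-12 - 216 + 2*99)/(-50117) - ⅐*143) = √((-12 - 216 + 198)*(-1/50117) - 143/7) = √(-30*(-1/50117) - 143/7) = √(30/50117 - 143/7) = √(-7166521/350819) = I*√2514151730699/350819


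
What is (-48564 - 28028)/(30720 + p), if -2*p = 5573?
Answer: -153184/55867 ≈ -2.7419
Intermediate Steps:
p = -5573/2 (p = -½*5573 = -5573/2 ≈ -2786.5)
(-48564 - 28028)/(30720 + p) = (-48564 - 28028)/(30720 - 5573/2) = -76592/55867/2 = -76592*2/55867 = -153184/55867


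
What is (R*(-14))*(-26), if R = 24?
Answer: 8736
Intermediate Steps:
(R*(-14))*(-26) = (24*(-14))*(-26) = -336*(-26) = 8736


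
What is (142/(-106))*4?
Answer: -284/53 ≈ -5.3585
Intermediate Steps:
(142/(-106))*4 = (142*(-1/106))*4 = -71/53*4 = -284/53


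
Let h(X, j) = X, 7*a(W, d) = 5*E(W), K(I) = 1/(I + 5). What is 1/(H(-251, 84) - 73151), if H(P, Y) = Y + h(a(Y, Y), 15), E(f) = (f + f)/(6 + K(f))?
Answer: -107/7816033 ≈ -1.3690e-5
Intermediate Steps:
K(I) = 1/(5 + I)
E(f) = 2*f/(6 + 1/(5 + f)) (E(f) = (f + f)/(6 + 1/(5 + f)) = (2*f)/(6 + 1/(5 + f)) = 2*f/(6 + 1/(5 + f)))
a(W, d) = 10*W*(5 + W)/(7*(31 + 6*W)) (a(W, d) = (5*(2*W*(5 + W)/(31 + 6*W)))/7 = (10*W*(5 + W)/(31 + 6*W))/7 = 10*W*(5 + W)/(7*(31 + 6*W)))
H(P, Y) = Y + 10*Y*(5 + Y)/(7*(31 + 6*Y))
1/(H(-251, 84) - 73151) = 1/((⅐)*84*(267 + 52*84)/(31 + 6*84) - 73151) = 1/((⅐)*84*(267 + 4368)/(31 + 504) - 73151) = 1/((⅐)*84*4635/535 - 73151) = 1/((⅐)*84*(1/535)*4635 - 73151) = 1/(11124/107 - 73151) = 1/(-7816033/107) = -107/7816033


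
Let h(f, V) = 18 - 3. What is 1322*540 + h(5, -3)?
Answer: 713895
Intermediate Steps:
h(f, V) = 15
1322*540 + h(5, -3) = 1322*540 + 15 = 713880 + 15 = 713895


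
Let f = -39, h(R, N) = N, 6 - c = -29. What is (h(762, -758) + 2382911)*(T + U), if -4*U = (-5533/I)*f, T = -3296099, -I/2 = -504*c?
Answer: -123116471174879339/15680 ≈ -7.8518e+12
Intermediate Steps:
c = 35 (c = 6 - 1*(-29) = 6 + 29 = 35)
I = 35280 (I = -(-1008)*35 = -2*(-17640) = 35280)
U = -71929/47040 (U = -(-5533/35280)*(-39)/4 = -(-5533*1/35280)*(-39)/4 = -(-5533)*(-39)/141120 = -¼*71929/11760 = -71929/47040 ≈ -1.5291)
(h(762, -758) + 2382911)*(T + U) = (-758 + 2382911)*(-3296099 - 71929/47040) = 2382153*(-155048568889/47040) = -123116471174879339/15680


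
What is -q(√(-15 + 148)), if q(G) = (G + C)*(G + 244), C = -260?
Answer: 63307 + 16*√133 ≈ 63492.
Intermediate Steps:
q(G) = (-260 + G)*(244 + G) (q(G) = (G - 260)*(G + 244) = (-260 + G)*(244 + G))
-q(√(-15 + 148)) = -(-63440 + (√(-15 + 148))² - 16*√(-15 + 148)) = -(-63440 + (√133)² - 16*√133) = -(-63440 + 133 - 16*√133) = -(-63307 - 16*√133) = 63307 + 16*√133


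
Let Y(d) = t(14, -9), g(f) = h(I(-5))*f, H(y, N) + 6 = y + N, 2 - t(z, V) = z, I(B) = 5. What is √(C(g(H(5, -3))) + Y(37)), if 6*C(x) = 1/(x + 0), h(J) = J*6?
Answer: I*√43205/60 ≈ 3.4643*I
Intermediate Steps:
h(J) = 6*J
t(z, V) = 2 - z
H(y, N) = -6 + N + y (H(y, N) = -6 + (y + N) = -6 + (N + y) = -6 + N + y)
g(f) = 30*f (g(f) = (6*5)*f = 30*f)
C(x) = 1/(6*x) (C(x) = 1/(6*(x + 0)) = 1/(6*x))
Y(d) = -12 (Y(d) = 2 - 1*14 = 2 - 14 = -12)
√(C(g(H(5, -3))) + Y(37)) = √(1/(6*((30*(-6 - 3 + 5)))) - 12) = √(1/(6*((30*(-4)))) - 12) = √((⅙)/(-120) - 12) = √((⅙)*(-1/120) - 12) = √(-1/720 - 12) = √(-8641/720) = I*√43205/60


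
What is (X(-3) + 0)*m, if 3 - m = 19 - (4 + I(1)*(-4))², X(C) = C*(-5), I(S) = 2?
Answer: 0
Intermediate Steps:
X(C) = -5*C
m = 0 (m = 3 - (19 - (4 + 2*(-4))²) = 3 - (19 - (4 - 8)²) = 3 - (19 - 1*(-4)²) = 3 - (19 - 1*16) = 3 - (19 - 16) = 3 - 1*3 = 3 - 3 = 0)
(X(-3) + 0)*m = (-5*(-3) + 0)*0 = (15 + 0)*0 = 15*0 = 0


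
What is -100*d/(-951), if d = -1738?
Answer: -173800/951 ≈ -182.75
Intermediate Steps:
-100*d/(-951) = -(-173800)/(-951) = -(-173800)*(-1)/951 = -100*1738/951 = -173800/951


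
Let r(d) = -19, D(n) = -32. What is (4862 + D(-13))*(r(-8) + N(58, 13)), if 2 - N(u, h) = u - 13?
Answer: -299460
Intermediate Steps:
N(u, h) = 15 - u (N(u, h) = 2 - (u - 13) = 2 - (-13 + u) = 2 + (13 - u) = 15 - u)
(4862 + D(-13))*(r(-8) + N(58, 13)) = (4862 - 32)*(-19 + (15 - 1*58)) = 4830*(-19 + (15 - 58)) = 4830*(-19 - 43) = 4830*(-62) = -299460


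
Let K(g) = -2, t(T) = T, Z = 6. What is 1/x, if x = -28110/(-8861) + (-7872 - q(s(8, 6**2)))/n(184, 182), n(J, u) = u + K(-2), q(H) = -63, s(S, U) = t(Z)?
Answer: -531660/21378583 ≈ -0.024869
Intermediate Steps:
s(S, U) = 6
n(J, u) = -2 + u (n(J, u) = u - 2 = -2 + u)
x = -21378583/531660 (x = -28110/(-8861) + (-7872 - 1*(-63))/(-2 + 182) = -28110*(-1/8861) + (-7872 + 63)/180 = 28110/8861 - 7809*1/180 = 28110/8861 - 2603/60 = -21378583/531660 ≈ -40.211)
1/x = 1/(-21378583/531660) = -531660/21378583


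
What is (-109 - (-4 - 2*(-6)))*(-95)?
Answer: 11115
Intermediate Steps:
(-109 - (-4 - 2*(-6)))*(-95) = (-109 - (-4 + 12))*(-95) = (-109 - 1*8)*(-95) = (-109 - 8)*(-95) = -117*(-95) = 11115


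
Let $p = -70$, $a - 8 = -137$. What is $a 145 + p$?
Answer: $-18775$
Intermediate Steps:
$a = -129$ ($a = 8 - 137 = -129$)
$a 145 + p = \left(-129\right) 145 - 70 = -18705 - 70 = -18775$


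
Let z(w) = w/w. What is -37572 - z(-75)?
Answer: -37573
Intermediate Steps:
z(w) = 1
-37572 - z(-75) = -37572 - 1*1 = -37572 - 1 = -37573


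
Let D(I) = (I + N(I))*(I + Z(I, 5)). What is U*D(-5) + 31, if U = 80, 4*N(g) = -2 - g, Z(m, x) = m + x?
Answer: 1731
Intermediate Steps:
N(g) = -½ - g/4 (N(g) = (-2 - g)/4 = -½ - g/4)
D(I) = (5 + 2*I)*(-½ + 3*I/4) (D(I) = (I + (-½ - I/4))*(I + (I + 5)) = (-½ + 3*I/4)*(I + (5 + I)) = (-½ + 3*I/4)*(5 + 2*I) = (5 + 2*I)*(-½ + 3*I/4))
U*D(-5) + 31 = 80*(-5/2 + (3/2)*(-5)² + (11/4)*(-5)) + 31 = 80*(-5/2 + (3/2)*25 - 55/4) + 31 = 80*(-5/2 + 75/2 - 55/4) + 31 = 80*(85/4) + 31 = 1700 + 31 = 1731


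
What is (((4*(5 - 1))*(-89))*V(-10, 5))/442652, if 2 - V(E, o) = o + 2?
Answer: 1780/110663 ≈ 0.016085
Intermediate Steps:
V(E, o) = -o (V(E, o) = 2 - (o + 2) = 2 - (2 + o) = 2 + (-2 - o) = -o)
(((4*(5 - 1))*(-89))*V(-10, 5))/442652 = (((4*(5 - 1))*(-89))*(-1*5))/442652 = (((4*4)*(-89))*(-5))*(1/442652) = ((16*(-89))*(-5))*(1/442652) = -1424*(-5)*(1/442652) = 7120*(1/442652) = 1780/110663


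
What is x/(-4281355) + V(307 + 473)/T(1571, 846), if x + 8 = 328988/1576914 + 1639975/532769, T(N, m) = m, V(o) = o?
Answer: 77932896212411336791/84527117273642050605 ≈ 0.92199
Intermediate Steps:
x = -1979836507003/420065447433 (x = -8 + (328988/1576914 + 1639975/532769) = -8 + (328988*(1/1576914) + 1639975*(1/532769)) = -8 + (164494/788457 + 1639975/532769) = -8 + 1380687072461/420065447433 = -1979836507003/420065447433 ≈ -4.7132)
x/(-4281355) + V(307 + 473)/T(1571, 846) = -1979836507003/420065447433/(-4281355) + (307 + 473)/846 = -1979836507003/420065447433*(-1/4281355) + 780*(1/846) = 1979836507003/1798449303694511715 + 130/141 = 77932896212411336791/84527117273642050605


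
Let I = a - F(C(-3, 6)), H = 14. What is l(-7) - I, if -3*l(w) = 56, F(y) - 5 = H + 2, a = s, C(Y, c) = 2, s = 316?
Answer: -941/3 ≈ -313.67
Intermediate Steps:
a = 316
F(y) = 21 (F(y) = 5 + (14 + 2) = 5 + 16 = 21)
l(w) = -56/3 (l(w) = -⅓*56 = -56/3)
I = 295 (I = 316 - 1*21 = 316 - 21 = 295)
l(-7) - I = -56/3 - 1*295 = -56/3 - 295 = -941/3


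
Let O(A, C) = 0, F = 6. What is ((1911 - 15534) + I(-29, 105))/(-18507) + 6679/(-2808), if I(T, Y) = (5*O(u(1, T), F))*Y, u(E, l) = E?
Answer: -28451623/17322552 ≈ -1.6425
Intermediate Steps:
I(T, Y) = 0 (I(T, Y) = (5*0)*Y = 0*Y = 0)
((1911 - 15534) + I(-29, 105))/(-18507) + 6679/(-2808) = ((1911 - 15534) + 0)/(-18507) + 6679/(-2808) = (-13623 + 0)*(-1/18507) + 6679*(-1/2808) = -13623*(-1/18507) - 6679/2808 = 4541/6169 - 6679/2808 = -28451623/17322552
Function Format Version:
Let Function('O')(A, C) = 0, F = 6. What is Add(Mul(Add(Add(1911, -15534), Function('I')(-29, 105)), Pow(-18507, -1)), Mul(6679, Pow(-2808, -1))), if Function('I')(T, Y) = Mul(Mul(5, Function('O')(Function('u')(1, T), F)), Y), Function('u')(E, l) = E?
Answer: Rational(-28451623, 17322552) ≈ -1.6425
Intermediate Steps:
Function('I')(T, Y) = 0 (Function('I')(T, Y) = Mul(Mul(5, 0), Y) = Mul(0, Y) = 0)
Add(Mul(Add(Add(1911, -15534), Function('I')(-29, 105)), Pow(-18507, -1)), Mul(6679, Pow(-2808, -1))) = Add(Mul(Add(Add(1911, -15534), 0), Pow(-18507, -1)), Mul(6679, Pow(-2808, -1))) = Add(Mul(Add(-13623, 0), Rational(-1, 18507)), Mul(6679, Rational(-1, 2808))) = Add(Mul(-13623, Rational(-1, 18507)), Rational(-6679, 2808)) = Add(Rational(4541, 6169), Rational(-6679, 2808)) = Rational(-28451623, 17322552)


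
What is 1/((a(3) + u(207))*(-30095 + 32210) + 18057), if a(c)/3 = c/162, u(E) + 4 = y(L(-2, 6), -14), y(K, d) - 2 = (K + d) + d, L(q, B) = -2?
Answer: -2/99011 ≈ -2.0200e-5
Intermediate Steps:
y(K, d) = 2 + K + 2*d (y(K, d) = 2 + ((K + d) + d) = 2 + (K + 2*d) = 2 + K + 2*d)
u(E) = -32 (u(E) = -4 + (2 - 2 + 2*(-14)) = -4 + (2 - 2 - 28) = -4 - 28 = -32)
a(c) = c/54 (a(c) = 3*(c/162) = c/54)
1/((a(3) + u(207))*(-30095 + 32210) + 18057) = 1/(((1/54)*3 - 32)*(-30095 + 32210) + 18057) = 1/((1/18 - 32)*2115 + 18057) = 1/(-575/18*2115 + 18057) = 1/(-135125/2 + 18057) = 1/(-99011/2) = -2/99011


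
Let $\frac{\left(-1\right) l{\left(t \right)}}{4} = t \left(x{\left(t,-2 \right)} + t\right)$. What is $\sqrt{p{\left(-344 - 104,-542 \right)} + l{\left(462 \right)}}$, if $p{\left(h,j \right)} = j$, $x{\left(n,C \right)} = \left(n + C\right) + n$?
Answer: $i \sqrt{2558174} \approx 1599.4 i$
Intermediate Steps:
$x{\left(n,C \right)} = C + 2 n$ ($x{\left(n,C \right)} = \left(C + n\right) + n = C + 2 n$)
$l{\left(t \right)} = - 4 t \left(-2 + 3 t\right)$ ($l{\left(t \right)} = - 4 t \left(\left(-2 + 2 t\right) + t\right) = - 4 t \left(-2 + 3 t\right)$)
$\sqrt{p{\left(-344 - 104,-542 \right)} + l{\left(462 \right)}} = \sqrt{-542 + 4 \cdot 462 \left(2 - 1386\right)} = \sqrt{-542 + 4 \cdot 462 \left(-1384\right)} = \sqrt{-542 - 2557632} = \sqrt{-2558174} = i \sqrt{2558174}$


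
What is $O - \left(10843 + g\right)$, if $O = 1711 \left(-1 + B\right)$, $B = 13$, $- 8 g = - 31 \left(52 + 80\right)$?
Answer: $\frac{18355}{2} \approx 9177.5$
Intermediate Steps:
$g = \frac{1023}{2}$ ($g = - \frac{\left(-31\right) \left(52 + 80\right)}{8} = - \frac{\left(-31\right) 132}{8} = \left(- \frac{1}{8}\right) \left(-4092\right) = \frac{1023}{2} \approx 511.5$)
$O = 20532$ ($O = 1711 \left(-1 + 13\right) = 1711 \cdot 12 = 20532$)
$O - \left(10843 + g\right) = 20532 - \frac{22709}{2} = \frac{18355}{2}$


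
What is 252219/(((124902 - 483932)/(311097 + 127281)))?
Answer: -55283630391/179515 ≈ -3.0796e+5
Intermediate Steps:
252219/(((124902 - 483932)/(311097 + 127281))) = 252219/((-359030/438378)) = 252219/((-359030*1/438378)) = 252219/(-179515/219189) = 252219*(-219189/179515) = -55283630391/179515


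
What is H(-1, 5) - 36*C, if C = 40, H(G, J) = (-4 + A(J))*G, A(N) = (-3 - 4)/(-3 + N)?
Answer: -2865/2 ≈ -1432.5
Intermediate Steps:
A(N) = -7/(-3 + N)
H(G, J) = G*(-4 - 7/(-3 + J)) (H(G, J) = (-4 - 7/(-3 + J))*G = G*(-4 - 7/(-3 + J)))
H(-1, 5) - 36*C = -(5 - 4*5)/(-3 + 5) - 36*40 = -1*(5 - 20)/2 - 1440 = -1*½*(-15) - 1440 = 15/2 - 1440 = -2865/2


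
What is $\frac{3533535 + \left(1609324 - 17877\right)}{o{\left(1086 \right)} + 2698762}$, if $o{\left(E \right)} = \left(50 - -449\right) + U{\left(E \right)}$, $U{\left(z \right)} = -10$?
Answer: $\frac{5124982}{2699251} \approx 1.8987$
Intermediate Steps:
$o{\left(E \right)} = 489$ ($o{\left(E \right)} = \left(50 - -449\right) - 10 = \left(50 + 449\right) - 10 = 499 - 10 = 489$)
$\frac{3533535 + \left(1609324 - 17877\right)}{o{\left(1086 \right)} + 2698762} = \frac{3533535 + \left(1609324 - 17877\right)}{489 + 2698762} = \frac{3533535 + 1591447}{2699251} = 5124982 \cdot \frac{1}{2699251} = \frac{5124982}{2699251}$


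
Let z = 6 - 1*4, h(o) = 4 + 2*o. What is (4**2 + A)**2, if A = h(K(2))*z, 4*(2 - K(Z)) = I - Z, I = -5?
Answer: 1521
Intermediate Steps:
K(Z) = 13/4 + Z/4 (K(Z) = 2 - (-5 - Z)/4 = 2 + (5/4 + Z/4) = 13/4 + Z/4)
z = 2 (z = 6 - 4 = 2)
A = 23 (A = (4 + 2*(13/4 + (1/4)*2))*2 = (4 + 2*(13/4 + 1/2))*2 = (4 + 2*(15/4))*2 = (4 + 15/2)*2 = (23/2)*2 = 23)
(4**2 + A)**2 = (4**2 + 23)**2 = (16 + 23)**2 = 39**2 = 1521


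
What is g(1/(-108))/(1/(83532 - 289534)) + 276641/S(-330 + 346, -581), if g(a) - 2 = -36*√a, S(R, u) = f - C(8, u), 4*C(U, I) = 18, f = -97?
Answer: -84190094/203 + 412004*I*√3 ≈ -4.1473e+5 + 7.1361e+5*I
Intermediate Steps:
C(U, I) = 9/2 (C(U, I) = (¼)*18 = 9/2)
S(R, u) = -203/2 (S(R, u) = -97 - 1*9/2 = -97 - 9/2 = -203/2)
g(a) = 2 - 36*√a
g(1/(-108))/(1/(83532 - 289534)) + 276641/S(-330 + 346, -581) = (2 - 36*I*√3/18)/(1/(83532 - 289534)) + 276641/(-203/2) = (2 - 2*I*√3)/(1/(-206002)) + 276641*(-2/203) = (2 - 2*I*√3)/(-1/206002) - 553282/203 = (2 - 2*I*√3)*(-206002) - 553282/203 = (-412004 + 412004*I*√3) - 553282/203 = -84190094/203 + 412004*I*√3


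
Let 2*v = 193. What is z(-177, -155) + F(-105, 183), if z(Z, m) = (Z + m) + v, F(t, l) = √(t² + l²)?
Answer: -471/2 + 3*√4946 ≈ -24.517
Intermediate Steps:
v = 193/2 (v = (½)*193 = 193/2 ≈ 96.500)
F(t, l) = √(l² + t²)
z(Z, m) = 193/2 + Z + m (z(Z, m) = (Z + m) + 193/2 = 193/2 + Z + m)
z(-177, -155) + F(-105, 183) = (193/2 - 177 - 155) + √(183² + (-105)²) = -471/2 + √(33489 + 11025) = -471/2 + √44514 = -471/2 + 3*√4946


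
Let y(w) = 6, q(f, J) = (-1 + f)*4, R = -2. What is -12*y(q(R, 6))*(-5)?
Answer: 360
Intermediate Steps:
q(f, J) = -4 + 4*f
-12*y(q(R, 6))*(-5) = -12*6*(-5) = -72*(-5) = 360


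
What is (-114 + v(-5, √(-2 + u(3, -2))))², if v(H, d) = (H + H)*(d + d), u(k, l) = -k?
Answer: 10996 + 4560*I*√5 ≈ 10996.0 + 10196.0*I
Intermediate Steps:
v(H, d) = 4*H*d (v(H, d) = (2*H)*(2*d) = 4*H*d)
(-114 + v(-5, √(-2 + u(3, -2))))² = (-114 + 4*(-5)*√(-2 - 1*3))² = (-114 + 4*(-5)*√(-2 - 3))² = (-114 + 4*(-5)*√(-5))² = (-114 + 4*(-5)*(I*√5))² = (-114 - 20*I*√5)²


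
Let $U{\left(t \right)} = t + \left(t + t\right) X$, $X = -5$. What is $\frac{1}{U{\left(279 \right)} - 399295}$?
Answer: $- \frac{1}{401806} \approx -2.4888 \cdot 10^{-6}$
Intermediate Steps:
$U{\left(t \right)} = - 9 t$ ($U{\left(t \right)} = t + \left(t + t\right) \left(-5\right) = t + 2 t \left(-5\right) = t - 10 t = - 9 t$)
$\frac{1}{U{\left(279 \right)} - 399295} = \frac{1}{\left(-9\right) 279 - 399295} = \frac{1}{-2511 - 399295} = \frac{1}{-401806} = - \frac{1}{401806}$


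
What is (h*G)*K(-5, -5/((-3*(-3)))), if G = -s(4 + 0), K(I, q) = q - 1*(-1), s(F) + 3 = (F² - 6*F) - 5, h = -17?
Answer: -1088/9 ≈ -120.89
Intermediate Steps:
s(F) = -8 + F² - 6*F (s(F) = -3 + ((F² - 6*F) - 5) = -3 + (-5 + F² - 6*F) = -8 + F² - 6*F)
K(I, q) = 1 + q (K(I, q) = q + 1 = 1 + q)
G = 16 (G = -(-8 + (4 + 0)² - 6*(4 + 0)) = -(-8 + 4² - 6*4) = -(-8 + 16 - 24) = -1*(-16) = 16)
(h*G)*K(-5, -5/((-3*(-3)))) = (-17*16)*(1 - 5/((-3*(-3)))) = -272*(1 - 5/9) = -272*4/9 = -1088/9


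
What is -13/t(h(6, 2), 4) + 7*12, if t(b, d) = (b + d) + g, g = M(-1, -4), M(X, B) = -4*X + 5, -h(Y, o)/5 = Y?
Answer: 1441/17 ≈ 84.765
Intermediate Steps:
h(Y, o) = -5*Y
M(X, B) = 5 - 4*X
g = 9 (g = 5 - 4*(-1) = 5 + 4 = 9)
t(b, d) = 9 + b + d (t(b, d) = (b + d) + 9 = 9 + b + d)
-13/t(h(6, 2), 4) + 7*12 = -13/(9 - 5*6 + 4) + 7*12 = -13/(9 - 30 + 4) + 84 = -13/(-17) + 84 = -13*(-1/17) + 84 = 13/17 + 84 = 1441/17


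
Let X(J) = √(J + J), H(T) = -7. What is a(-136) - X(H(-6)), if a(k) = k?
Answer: -136 - I*√14 ≈ -136.0 - 3.7417*I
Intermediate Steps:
X(J) = √2*√J (X(J) = √(2*J) = √2*√J)
a(-136) - X(H(-6)) = -136 - √2*√(-7) = -136 - √2*I*√7 = -136 - I*√14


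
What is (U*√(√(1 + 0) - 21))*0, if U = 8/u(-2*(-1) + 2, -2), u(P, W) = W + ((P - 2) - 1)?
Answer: 0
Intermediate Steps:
u(P, W) = -3 + P + W (u(P, W) = W + ((-2 + P) - 1) = W + (-3 + P) = -3 + P + W)
U = -8 (U = 8/(-3 + (-2*(-1) + 2) - 2) = 8/(-3 + (2 + 2) - 2) = 8/(-3 + 4 - 2) = 8/(-1) = 8*(-1) = -8)
(U*√(√(1 + 0) - 21))*0 = -8*√(√(1 + 0) - 21)*0 = -8*√(√1 - 21)*0 = -8*√(1 - 21)*0 = -16*I*√5*0 = 0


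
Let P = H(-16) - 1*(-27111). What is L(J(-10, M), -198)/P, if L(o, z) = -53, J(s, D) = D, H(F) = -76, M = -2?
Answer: -53/27035 ≈ -0.0019604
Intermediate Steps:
P = 27035 (P = -76 - 1*(-27111) = -76 + 27111 = 27035)
L(J(-10, M), -198)/P = -53/27035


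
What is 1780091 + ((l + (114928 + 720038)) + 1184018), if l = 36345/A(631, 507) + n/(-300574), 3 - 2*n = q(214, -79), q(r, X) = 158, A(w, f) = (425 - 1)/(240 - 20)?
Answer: 121642575839165/31860844 ≈ 3.8179e+6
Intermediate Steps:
A(w, f) = 106/55 (A(w, f) = 424/220 = 424*(1/220) = 106/55)
n = -155/2 (n = 3/2 - ½*158 = 3/2 - 79 = -155/2 ≈ -77.500)
l = 600839919865/31860844 (l = 36345/(106/55) - 155/2/(-300574) = 36345*(55/106) - 155/2*(-1/300574) = 1998975/106 + 155/601148 = 600839919865/31860844 ≈ 18858.)
1780091 + ((l + (114928 + 720038)) + 1184018) = 1780091 + ((600839919865/31860844 + (114928 + 720038)) + 1184018) = 1780091 + ((600839919865/31860844 + 834966) + 1184018) = 1780091 + (27203561391169/31860844 + 1184018) = 1780091 + 64927374182361/31860844 = 121642575839165/31860844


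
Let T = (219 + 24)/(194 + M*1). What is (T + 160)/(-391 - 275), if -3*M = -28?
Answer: -98329/406260 ≈ -0.24203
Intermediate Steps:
M = 28/3 (M = -⅓*(-28) = 28/3 ≈ 9.3333)
T = 729/610 (T = (219 + 24)/(194 + (28/3)*1) = 243/(194 + 28/3) = 243/(610/3) = 243*(3/610) = 729/610 ≈ 1.1951)
(T + 160)/(-391 - 275) = (729/610 + 160)/(-391 - 275) = (98329/610)/(-666) = (98329/610)*(-1/666) = -98329/406260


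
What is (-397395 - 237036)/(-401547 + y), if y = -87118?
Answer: 634431/488665 ≈ 1.2983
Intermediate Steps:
(-397395 - 237036)/(-401547 + y) = (-397395 - 237036)/(-401547 - 87118) = -634431/(-488665) = -634431*(-1/488665) = 634431/488665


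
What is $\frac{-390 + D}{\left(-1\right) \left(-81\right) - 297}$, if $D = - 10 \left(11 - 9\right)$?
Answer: $\frac{205}{108} \approx 1.8981$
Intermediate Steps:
$D = -20$ ($D = \left(-10\right) 2 = -20$)
$\frac{-390 + D}{\left(-1\right) \left(-81\right) - 297} = \frac{-390 - 20}{\left(-1\right) \left(-81\right) - 297} = - \frac{410}{81 - 297} = - \frac{410}{-216} = \left(-410\right) \left(- \frac{1}{216}\right) = \frac{205}{108}$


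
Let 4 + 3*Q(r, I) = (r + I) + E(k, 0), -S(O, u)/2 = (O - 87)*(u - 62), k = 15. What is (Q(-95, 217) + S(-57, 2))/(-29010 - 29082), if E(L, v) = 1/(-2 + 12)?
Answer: 517219/1742760 ≈ 0.29678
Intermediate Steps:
S(O, u) = -2*(-87 + O)*(-62 + u) (S(O, u) = -2*(O - 87)*(u - 62) = -2*(-87 + O)*(-62 + u))
E(L, v) = ⅒ (E(L, v) = 1/10 = ⅒)
Q(r, I) = -13/10 + I/3 + r/3 (Q(r, I) = -4/3 + ((r + I) + ⅒)/3 = -4/3 + ((I + r) + ⅒)/3 = -4/3 + (⅒ + I + r)/3 = -4/3 + (1/30 + I/3 + r/3) = -13/10 + I/3 + r/3)
(Q(-95, 217) + S(-57, 2))/(-29010 - 29082) = ((-13/10 + (⅓)*217 + (⅓)*(-95)) + (-10788 + 124*(-57) + 174*2 - 2*(-57)*2))/(-29010 - 29082) = ((-13/10 + 217/3 - 95/3) + (-10788 - 7068 + 348 + 228))/(-58092) = (1181/30 - 17280)*(-1/58092) = -517219/30*(-1/58092) = 517219/1742760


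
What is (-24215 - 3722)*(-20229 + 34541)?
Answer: -399834344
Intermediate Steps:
(-24215 - 3722)*(-20229 + 34541) = -27937*14312 = -399834344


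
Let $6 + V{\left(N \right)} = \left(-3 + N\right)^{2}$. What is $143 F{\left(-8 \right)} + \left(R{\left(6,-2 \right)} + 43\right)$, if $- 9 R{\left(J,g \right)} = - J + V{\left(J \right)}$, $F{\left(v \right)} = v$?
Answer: $- \frac{3302}{3} \approx -1100.7$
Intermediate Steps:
$V{\left(N \right)} = -6 + \left(-3 + N\right)^{2}$
$R{\left(J,g \right)} = \frac{2}{3} - \frac{\left(-3 + J\right)^{2}}{9} + \frac{J}{9}$ ($R{\left(J,g \right)} = - \frac{- J + \left(-6 + \left(-3 + J\right)^{2}\right)}{9} = - \frac{-6 + \left(-3 + J\right)^{2} - J}{9} = \frac{2}{3} - \frac{\left(-3 + J\right)^{2}}{9} + \frac{J}{9}$)
$143 F{\left(-8 \right)} + \left(R{\left(6,-2 \right)} + 43\right) = 143 \left(-8\right) + \left(\left(\frac{2}{3} - \frac{\left(-3 + 6\right)^{2}}{9} + \frac{1}{9} \cdot 6\right) + 43\right) = -1144 + \left(\left(\frac{2}{3} - \frac{3^{2}}{9} + \frac{2}{3}\right) + 43\right) = -1144 + \left(\left(\frac{2}{3} - 1 + \frac{2}{3}\right) + 43\right) = -1144 + \left(\frac{1}{3} + 43\right) = -1144 + \frac{130}{3} = - \frac{3302}{3}$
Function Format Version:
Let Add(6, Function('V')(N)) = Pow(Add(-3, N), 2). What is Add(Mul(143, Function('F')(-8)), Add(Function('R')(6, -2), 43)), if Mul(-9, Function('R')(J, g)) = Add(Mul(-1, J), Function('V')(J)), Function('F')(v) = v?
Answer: Rational(-3302, 3) ≈ -1100.7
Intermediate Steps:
Function('V')(N) = Add(-6, Pow(Add(-3, N), 2))
Function('R')(J, g) = Add(Rational(2, 3), Mul(Rational(-1, 9), Pow(Add(-3, J), 2)), Mul(Rational(1, 9), J)) (Function('R')(J, g) = Mul(Rational(-1, 9), Add(Mul(-1, J), Add(-6, Pow(Add(-3, J), 2)))) = Mul(Rational(-1, 9), Add(-6, Pow(Add(-3, J), 2), Mul(-1, J))) = Add(Rational(2, 3), Mul(Rational(-1, 9), Pow(Add(-3, J), 2)), Mul(Rational(1, 9), J)))
Add(Mul(143, Function('F')(-8)), Add(Function('R')(6, -2), 43)) = Add(Mul(143, -8), Add(Add(Rational(2, 3), Mul(Rational(-1, 9), Pow(Add(-3, 6), 2)), Mul(Rational(1, 9), 6)), 43)) = Add(-1144, Add(Add(Rational(2, 3), Mul(Rational(-1, 9), Pow(3, 2)), Rational(2, 3)), 43)) = Add(-1144, Add(Add(Rational(2, 3), Mul(Rational(-1, 9), 9), Rational(2, 3)), 43)) = Add(-1144, Add(Add(Rational(2, 3), -1, Rational(2, 3)), 43)) = Add(-1144, Add(Rational(1, 3), 43)) = Add(-1144, Rational(130, 3)) = Rational(-3302, 3)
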